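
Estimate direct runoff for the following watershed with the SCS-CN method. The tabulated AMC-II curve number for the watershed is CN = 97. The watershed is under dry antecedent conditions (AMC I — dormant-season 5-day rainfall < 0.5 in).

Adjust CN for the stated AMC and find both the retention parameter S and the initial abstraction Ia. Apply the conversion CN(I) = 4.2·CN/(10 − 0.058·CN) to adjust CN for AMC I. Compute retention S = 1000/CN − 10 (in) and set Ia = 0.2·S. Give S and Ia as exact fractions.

S = 500/679 in ≈ 0.736 in; Ia = 100/679 in ≈ 0.147 in

Adjust CN=97 to AMC I: 4.2·97/(10 − 0.058·97) → (2037/5) ÷ (2187/500) = 67900/729 ≈ 93.141
Max retention: S = 1000/(67900/729) − 10 = 500/679 in (≈ 0.736 in)
Ia = 0.2S: 0.2·0.736 = 0.147 in (exactly 100/679)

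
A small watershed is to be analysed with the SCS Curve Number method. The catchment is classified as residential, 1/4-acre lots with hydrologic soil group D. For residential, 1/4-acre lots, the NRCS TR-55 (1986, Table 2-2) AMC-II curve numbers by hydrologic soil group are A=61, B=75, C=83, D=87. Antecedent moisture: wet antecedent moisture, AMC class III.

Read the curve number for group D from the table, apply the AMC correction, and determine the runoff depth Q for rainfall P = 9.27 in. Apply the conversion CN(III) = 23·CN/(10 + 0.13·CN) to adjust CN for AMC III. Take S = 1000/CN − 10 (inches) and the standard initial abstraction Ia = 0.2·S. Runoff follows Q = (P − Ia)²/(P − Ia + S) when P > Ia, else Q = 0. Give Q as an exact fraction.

NRCS table: residential, 1/4-acre lots, soil group D → CN(II) = 87
Wet (AMC III): CN(III) = 23·87/(10 + 0.13·87) = 2001/(2131/100) = 200100/2131 ≈ 93.900
Retention S: 1000/CN − 10 with CN=93.900 → S = 1300/2001 ≈ 0.650 in
Ia = 0.2S: 0.2·0.650 = 0.130 in (exactly 260/2001)
Excess rainfall: 9.270 − 0.130 = 9.140 in; P > Ia so Q > 0
Q = (1828927/200100)²/((1828927/200100) + 1300/2001) = (3344973971329/40040010000)/(1958927/200100) = 3344973971329/391981292700 in ≈ 8.534 in

Q = 3344973971329/391981292700 in ≈ 8.534 in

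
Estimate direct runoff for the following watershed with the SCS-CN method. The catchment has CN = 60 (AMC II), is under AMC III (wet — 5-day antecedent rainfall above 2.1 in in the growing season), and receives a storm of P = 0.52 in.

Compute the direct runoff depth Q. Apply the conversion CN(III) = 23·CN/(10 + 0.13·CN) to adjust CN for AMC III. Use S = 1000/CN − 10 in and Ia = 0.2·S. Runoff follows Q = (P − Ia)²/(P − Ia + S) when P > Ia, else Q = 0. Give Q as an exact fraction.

Q = 0 in ≈ 0.000 in

Adjust CN=60 to AMC III: 23·60/(10 + 0.13·60) → 1380 ÷ (89/5) = 6900/89 ≈ 77.528
Max retention: S = 1000/(6900/89) − 10 = 200/69 in (≈ 2.899 in)
Initial abstraction Ia = S/5 = (200/69)/5 = 40/69 ≈ 0.580 in
P = 0.520 ≤ Ia = 0.580 in: entire storm abstracted, Q = 0.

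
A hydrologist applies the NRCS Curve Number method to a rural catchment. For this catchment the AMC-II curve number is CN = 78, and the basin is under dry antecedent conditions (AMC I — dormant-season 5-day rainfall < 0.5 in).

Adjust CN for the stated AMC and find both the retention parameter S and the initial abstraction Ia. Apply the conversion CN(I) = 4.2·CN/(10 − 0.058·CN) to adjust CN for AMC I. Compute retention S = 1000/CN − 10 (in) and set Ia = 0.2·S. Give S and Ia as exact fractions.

Dry (AMC I): CN(I) = 4.2·78/(10 − 0.058·78) = (1638/5)/(1369/250) = 81900/1369 ≈ 59.825
Max retention: S = 1000/(81900/1369) − 10 = 5500/819 in (≈ 6.716 in)
Ia = 0.2S: 0.2·6.716 = 1.343 in (exactly 1100/819)

S = 5500/819 in ≈ 6.716 in; Ia = 1100/819 in ≈ 1.343 in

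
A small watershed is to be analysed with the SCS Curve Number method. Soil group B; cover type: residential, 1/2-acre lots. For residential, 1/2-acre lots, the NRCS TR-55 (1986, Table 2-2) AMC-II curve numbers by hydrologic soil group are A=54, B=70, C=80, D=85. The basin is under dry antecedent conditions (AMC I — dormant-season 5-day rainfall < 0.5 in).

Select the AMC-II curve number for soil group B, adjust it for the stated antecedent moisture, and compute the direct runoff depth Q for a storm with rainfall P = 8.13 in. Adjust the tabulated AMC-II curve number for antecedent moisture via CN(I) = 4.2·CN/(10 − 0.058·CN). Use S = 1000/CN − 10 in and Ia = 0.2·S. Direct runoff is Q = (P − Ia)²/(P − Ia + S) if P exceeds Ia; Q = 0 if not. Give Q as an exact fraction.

Q = 890246569/391201300 in ≈ 2.276 in

NRCS table: residential, 1/2-acre lots, soil group B → CN(II) = 70
Adjust CN=70 to AMC I: 4.2·70/(10 − 0.058·70) → 294 ÷ (297/50) = 4900/99 ≈ 49.495
S = 1000/(4900/99) − 10 = 500/49 in ≈ 10.204 in
Ia = 0.2·(500/49) = 100/49 in ≈ 2.041 in
P − Ia = 8.130 − 2.041 = 29837/4900 ≈ 6.089 in (> 0, runoff occurs)
Runoff Q = (P−Ia)²/(P−Ia+S) = (6.089)²/(6.089+10.204) = 890246569/391201300 ≈ 2.276 in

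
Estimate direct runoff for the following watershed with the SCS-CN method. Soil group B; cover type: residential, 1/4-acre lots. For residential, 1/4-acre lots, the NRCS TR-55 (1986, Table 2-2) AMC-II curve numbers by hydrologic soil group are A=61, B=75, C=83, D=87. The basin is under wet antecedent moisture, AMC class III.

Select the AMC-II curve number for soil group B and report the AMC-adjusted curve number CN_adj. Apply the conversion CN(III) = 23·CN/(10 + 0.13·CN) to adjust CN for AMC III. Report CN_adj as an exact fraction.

CN_adj = 6900/79 ≈ 87.342

NRCS table: residential, 1/4-acre lots, soil group B → CN(II) = 75
Wet (AMC III): CN(III) = 23·75/(10 + 0.13·75) = 1725/(79/4) = 6900/79 ≈ 87.342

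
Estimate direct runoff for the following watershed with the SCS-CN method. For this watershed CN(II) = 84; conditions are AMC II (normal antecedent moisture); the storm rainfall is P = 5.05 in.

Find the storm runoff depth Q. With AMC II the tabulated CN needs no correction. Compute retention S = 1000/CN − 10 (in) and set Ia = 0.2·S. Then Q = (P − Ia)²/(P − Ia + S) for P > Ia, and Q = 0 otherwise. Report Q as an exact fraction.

Q = 3845521/1159620 in ≈ 3.316 in

CN(II) = 84; AMC II needs no correction.
Retention S: 1000/CN − 10 with CN=84.000 → S = 40/21 ≈ 1.905 in
Initial abstraction Ia = S/5 = (40/21)/5 = 8/21 ≈ 0.381 in
Since P=5.050 > Ia=0.381: effective rainfall P−Ia = 1961/420 in
Q = (1961/420)²/((1961/420) + 40/21) = (3845521/176400)/(2761/420) = 3845521/1159620 in ≈ 3.316 in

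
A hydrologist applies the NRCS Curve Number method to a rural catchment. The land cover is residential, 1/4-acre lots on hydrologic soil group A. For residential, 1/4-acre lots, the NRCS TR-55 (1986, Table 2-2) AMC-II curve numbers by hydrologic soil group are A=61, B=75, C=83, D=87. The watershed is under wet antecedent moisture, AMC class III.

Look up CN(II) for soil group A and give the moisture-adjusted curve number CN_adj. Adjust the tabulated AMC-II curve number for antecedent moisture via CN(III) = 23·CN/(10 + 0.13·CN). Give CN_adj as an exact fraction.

NRCS table: residential, 1/4-acre lots, soil group A → CN(II) = 61
Adjust CN=61 to AMC III: 23·61/(10 + 0.13·61) → 1403 ÷ (1793/100) = 140300/1793 ≈ 78.249

CN_adj = 140300/1793 ≈ 78.249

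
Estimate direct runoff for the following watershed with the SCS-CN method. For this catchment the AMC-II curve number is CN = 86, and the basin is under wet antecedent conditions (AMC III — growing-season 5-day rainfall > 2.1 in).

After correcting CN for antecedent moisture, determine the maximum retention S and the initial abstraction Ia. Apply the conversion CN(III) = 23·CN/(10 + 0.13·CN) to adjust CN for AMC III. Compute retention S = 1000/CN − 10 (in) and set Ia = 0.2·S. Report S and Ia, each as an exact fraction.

CN(III) from CN(II)=86: (23·86)/(10 + 0.13·86) = 98900/1059 ≈ 93.390
Retention S: 1000/CN − 10 with CN=93.390 → S = 700/989 ≈ 0.708 in
Ia = 0.2·(700/989) = 140/989 in ≈ 0.142 in

S = 700/989 in ≈ 0.708 in; Ia = 140/989 in ≈ 0.142 in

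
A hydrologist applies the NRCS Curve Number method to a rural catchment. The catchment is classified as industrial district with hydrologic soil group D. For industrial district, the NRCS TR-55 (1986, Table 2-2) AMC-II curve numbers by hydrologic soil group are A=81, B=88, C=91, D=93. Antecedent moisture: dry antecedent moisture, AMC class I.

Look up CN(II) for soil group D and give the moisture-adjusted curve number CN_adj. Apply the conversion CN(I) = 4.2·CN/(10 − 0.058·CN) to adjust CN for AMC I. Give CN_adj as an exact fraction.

CN_adj = 27900/329 ≈ 84.802

NRCS table: industrial district, soil group D → CN(II) = 93
CN(I) from CN(II)=93: (4.2·93)/(10 − 0.058·93) = 27900/329 ≈ 84.802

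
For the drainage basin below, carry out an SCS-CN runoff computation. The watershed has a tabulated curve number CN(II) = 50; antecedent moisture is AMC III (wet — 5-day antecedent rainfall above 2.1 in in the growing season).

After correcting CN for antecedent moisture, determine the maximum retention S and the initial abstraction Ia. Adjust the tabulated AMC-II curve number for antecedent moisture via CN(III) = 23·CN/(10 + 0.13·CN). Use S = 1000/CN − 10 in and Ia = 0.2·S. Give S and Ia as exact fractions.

CN(III) from CN(II)=50: (23·50)/(10 + 0.13·50) = 2300/33 ≈ 69.697
Max retention: S = 1000/(2300/33) − 10 = 100/23 in (≈ 4.348 in)
Ia = 0.2S: 0.2·4.348 = 0.870 in (exactly 20/23)

S = 100/23 in ≈ 4.348 in; Ia = 20/23 in ≈ 0.870 in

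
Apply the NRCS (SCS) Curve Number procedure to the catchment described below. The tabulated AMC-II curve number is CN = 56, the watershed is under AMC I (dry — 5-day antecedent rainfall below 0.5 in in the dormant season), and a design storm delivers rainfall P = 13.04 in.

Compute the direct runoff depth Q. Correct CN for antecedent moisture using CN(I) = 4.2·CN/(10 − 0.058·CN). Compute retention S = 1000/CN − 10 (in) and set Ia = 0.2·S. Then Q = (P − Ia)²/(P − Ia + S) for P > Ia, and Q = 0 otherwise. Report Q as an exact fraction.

Dry (AMC I): CN(I) = 4.2·56/(10 − 0.058·56) = (1176/5)/(844/125) = 7350/211 ≈ 34.834
S = 1000/(7350/211) − 10 = 2750/147 in ≈ 18.707 in
Ia = 0.2·(2750/147) = 550/147 in ≈ 3.741 in
P − Ia = 13.040 − 3.741 = 34172/3675 ≈ 9.299 in (> 0, runoff occurs)
Q: (34172/3675)² ÷ (102922/3675) = 583862792/189119175 in (≈ 3.087 in)

Q = 583862792/189119175 in ≈ 3.087 in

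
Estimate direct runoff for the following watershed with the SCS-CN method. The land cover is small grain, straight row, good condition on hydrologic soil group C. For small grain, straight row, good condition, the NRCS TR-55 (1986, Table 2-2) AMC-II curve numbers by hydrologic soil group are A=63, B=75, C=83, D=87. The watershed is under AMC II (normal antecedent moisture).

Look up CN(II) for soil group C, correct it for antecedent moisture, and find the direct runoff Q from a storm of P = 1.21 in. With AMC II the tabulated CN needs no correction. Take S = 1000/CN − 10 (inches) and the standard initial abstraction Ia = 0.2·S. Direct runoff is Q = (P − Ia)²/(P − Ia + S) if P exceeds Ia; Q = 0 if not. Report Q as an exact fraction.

NRCS table: small grain, straight row, good condition, soil group C → CN(II) = 83
AMC II — tabulated CN = 83 applies directly.
Retention S: 1000/CN − 10 with CN=83.000 → S = 170/83 ≈ 2.048 in
Ia = 0.2S: 0.2·2.048 = 0.410 in (exactly 34/83)
Since P=1.210 > Ia=0.410: effective rainfall P−Ia = 6643/8300 in
Q: (6643/8300)² ÷ (23643/8300) = 44129449/196236900 in (≈ 0.225 in)

Q = 44129449/196236900 in ≈ 0.225 in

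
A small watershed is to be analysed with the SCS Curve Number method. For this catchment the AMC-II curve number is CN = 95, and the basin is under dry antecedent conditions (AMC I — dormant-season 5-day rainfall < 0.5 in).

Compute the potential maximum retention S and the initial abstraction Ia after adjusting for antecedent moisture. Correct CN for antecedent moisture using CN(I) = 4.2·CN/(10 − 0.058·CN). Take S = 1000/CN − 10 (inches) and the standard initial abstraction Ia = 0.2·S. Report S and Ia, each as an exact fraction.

S = 500/399 in ≈ 1.253 in; Ia = 100/399 in ≈ 0.251 in

Adjust CN=95 to AMC I: 4.2·95/(10 − 0.058·95) → 399 ÷ (449/100) = 39900/449 ≈ 88.864
S = 1000/(39900/449) − 10 = 500/399 in ≈ 1.253 in
Ia = 0.2·(500/399) = 100/399 in ≈ 0.251 in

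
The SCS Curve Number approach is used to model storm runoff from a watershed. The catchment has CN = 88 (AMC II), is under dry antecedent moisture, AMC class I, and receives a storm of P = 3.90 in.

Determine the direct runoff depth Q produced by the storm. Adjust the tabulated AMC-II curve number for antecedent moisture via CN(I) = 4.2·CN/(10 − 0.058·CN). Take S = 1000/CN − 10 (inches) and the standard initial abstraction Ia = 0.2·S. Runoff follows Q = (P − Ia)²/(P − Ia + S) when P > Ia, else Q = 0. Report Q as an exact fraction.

Q = 6265009/3852310 in ≈ 1.626 in

Adjust CN=88 to AMC I: 4.2·88/(10 − 0.058·88) → (1848/5) ÷ (612/125) = 3850/51 ≈ 75.490
Max retention: S = 1000/(3850/51) − 10 = 250/77 in (≈ 3.247 in)
Initial abstraction Ia = S/5 = (250/77)/5 = 50/77 ≈ 0.649 in
P − Ia = 3.900 − 0.649 = 2503/770 ≈ 3.251 in (> 0, runoff occurs)
Q: (2503/770)² ÷ (5003/770) = 6265009/3852310 in (≈ 1.626 in)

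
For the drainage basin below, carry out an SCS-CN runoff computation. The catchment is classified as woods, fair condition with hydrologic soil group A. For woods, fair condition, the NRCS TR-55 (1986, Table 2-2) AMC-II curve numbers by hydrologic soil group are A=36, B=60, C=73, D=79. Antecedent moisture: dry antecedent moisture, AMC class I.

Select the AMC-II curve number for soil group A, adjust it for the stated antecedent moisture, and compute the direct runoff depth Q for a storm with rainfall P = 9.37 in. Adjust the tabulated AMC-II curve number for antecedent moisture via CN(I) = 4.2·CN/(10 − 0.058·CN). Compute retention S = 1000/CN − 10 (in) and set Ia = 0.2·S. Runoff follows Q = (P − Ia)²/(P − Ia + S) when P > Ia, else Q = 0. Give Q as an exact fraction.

NRCS table: woods, fair condition, soil group A → CN(II) = 36
Dry (AMC I): CN(I) = 4.2·36/(10 − 0.058·36) = (756/5)/(989/125) = 18900/989 ≈ 19.110
S = 1000/(18900/989) − 10 = 8000/189 in ≈ 42.328 in
Ia = 0.2·(8000/189) = 1600/189 in ≈ 8.466 in
Since P=9.370 > Ia=8.466: effective rainfall P−Ia = 17093/18900 in
Q = (17093/18900)²/((17093/18900) + 8000/189) = (292170649/357210000)/(817093/18900) = 292170649/15443057700 in ≈ 0.019 in

Q = 292170649/15443057700 in ≈ 0.019 in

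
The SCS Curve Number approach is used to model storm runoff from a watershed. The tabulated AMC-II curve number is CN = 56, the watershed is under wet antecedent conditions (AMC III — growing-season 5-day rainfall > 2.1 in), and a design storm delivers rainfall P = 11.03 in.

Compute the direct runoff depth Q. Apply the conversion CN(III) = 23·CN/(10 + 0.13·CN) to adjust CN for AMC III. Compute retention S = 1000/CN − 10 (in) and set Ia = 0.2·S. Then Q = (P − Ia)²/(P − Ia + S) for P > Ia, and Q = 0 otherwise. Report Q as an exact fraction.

Adjust CN=56 to AMC III: 23·56/(10 + 0.13·56) → 1288 ÷ (432/25) = 4025/54 ≈ 74.537
Max retention: S = 1000/(4025/54) − 10 = 550/161 in (≈ 3.416 in)
Ia = 0.2·(550/161) = 110/161 in ≈ 0.683 in
Excess rainfall: 11.030 − 0.683 = 10.347 in; P > Ia so Q > 0
Q: (166583/16100)² ÷ (221583/16100) = 27749895889/3567486300 in (≈ 7.779 in)

Q = 27749895889/3567486300 in ≈ 7.779 in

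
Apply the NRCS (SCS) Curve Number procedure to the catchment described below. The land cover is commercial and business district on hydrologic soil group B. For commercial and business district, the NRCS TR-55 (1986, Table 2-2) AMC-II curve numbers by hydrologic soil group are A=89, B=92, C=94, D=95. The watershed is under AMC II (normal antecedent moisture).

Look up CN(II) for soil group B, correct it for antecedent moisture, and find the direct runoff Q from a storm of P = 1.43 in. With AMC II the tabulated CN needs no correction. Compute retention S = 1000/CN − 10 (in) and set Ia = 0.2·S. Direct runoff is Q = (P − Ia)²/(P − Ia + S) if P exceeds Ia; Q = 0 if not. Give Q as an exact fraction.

NRCS table: commercial and business district, soil group B → CN(II) = 92
Average conditions: CN = 92 (no AMC adjustment).
Max retention: S = 1000/92 − 10 = 20/23 in (≈ 0.870 in)
Ia = 0.2S: 0.2·0.870 = 0.174 in (exactly 4/23)
P − Ia = 1.430 − 0.174 = 2889/2300 ≈ 1.256 in (> 0, runoff occurs)
Runoff Q = (P−Ia)²/(P−Ia+S) = (1.256)²/(1.256+0.870) = 8346321/11244700 ≈ 0.742 in

Q = 8346321/11244700 in ≈ 0.742 in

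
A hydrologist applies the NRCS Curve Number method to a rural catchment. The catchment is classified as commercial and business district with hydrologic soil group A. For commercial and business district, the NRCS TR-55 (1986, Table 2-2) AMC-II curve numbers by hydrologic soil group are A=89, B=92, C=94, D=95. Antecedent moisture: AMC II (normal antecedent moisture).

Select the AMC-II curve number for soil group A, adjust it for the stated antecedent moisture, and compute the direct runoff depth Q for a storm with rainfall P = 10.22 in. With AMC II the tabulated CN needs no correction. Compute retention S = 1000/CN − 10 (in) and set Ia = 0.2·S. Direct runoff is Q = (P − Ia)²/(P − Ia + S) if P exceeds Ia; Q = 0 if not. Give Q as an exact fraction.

NRCS table: commercial and business district, soil group A → CN(II) = 89
Average conditions: CN = 89 (no AMC adjustment).
S = 1000/89 − 10 = 110/89 in ≈ 1.236 in
Ia = 0.2·(110/89) = 22/89 in ≈ 0.247 in
P − Ia = 10.220 − 0.247 = 44379/4450 ≈ 9.973 in (> 0, runoff occurs)
Runoff Q = (P−Ia)²/(P−Ia+S) = (9.973)²/(9.973+1.236) = 1969495641/221961550 ≈ 8.873 in

Q = 1969495641/221961550 in ≈ 8.873 in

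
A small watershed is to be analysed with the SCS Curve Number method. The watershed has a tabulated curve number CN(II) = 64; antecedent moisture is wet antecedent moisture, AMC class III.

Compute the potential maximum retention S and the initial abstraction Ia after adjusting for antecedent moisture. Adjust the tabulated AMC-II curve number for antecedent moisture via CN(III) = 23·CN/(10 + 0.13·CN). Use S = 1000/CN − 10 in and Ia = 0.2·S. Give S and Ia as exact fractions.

S = 225/92 in ≈ 2.446 in; Ia = 45/92 in ≈ 0.489 in

Wet (AMC III): CN(III) = 23·64/(10 + 0.13·64) = 1472/(458/25) = 18400/229 ≈ 80.349
Retention S: 1000/CN − 10 with CN=80.349 → S = 225/92 ≈ 2.446 in
Ia = 0.2S: 0.2·2.446 = 0.489 in (exactly 45/92)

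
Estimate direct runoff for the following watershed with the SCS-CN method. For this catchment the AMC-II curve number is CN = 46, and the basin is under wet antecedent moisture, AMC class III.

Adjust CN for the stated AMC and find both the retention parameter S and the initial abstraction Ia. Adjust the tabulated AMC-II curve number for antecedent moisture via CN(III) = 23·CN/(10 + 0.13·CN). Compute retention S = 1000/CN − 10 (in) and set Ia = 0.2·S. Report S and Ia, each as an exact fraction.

CN(III) from CN(II)=46: (23·46)/(10 + 0.13·46) = 52900/799 ≈ 66.208
Max retention: S = 1000/(52900/799) − 10 = 2700/529 in (≈ 5.104 in)
Ia = 0.2·(2700/529) = 540/529 in ≈ 1.021 in

S = 2700/529 in ≈ 5.104 in; Ia = 540/529 in ≈ 1.021 in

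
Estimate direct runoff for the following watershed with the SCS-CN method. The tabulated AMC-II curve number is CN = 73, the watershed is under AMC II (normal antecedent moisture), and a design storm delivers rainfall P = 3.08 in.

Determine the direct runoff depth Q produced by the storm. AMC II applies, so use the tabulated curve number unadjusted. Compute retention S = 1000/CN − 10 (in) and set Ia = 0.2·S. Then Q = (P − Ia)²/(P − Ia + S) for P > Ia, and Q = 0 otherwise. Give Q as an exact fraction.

Q = 18241441/20113325 in ≈ 0.907 in

AMC II — tabulated CN = 73 applies directly.
S = 1000/73 − 10 = 270/73 in ≈ 3.699 in
Ia = 0.2·(270/73) = 54/73 in ≈ 0.740 in
P − Ia = 3.080 − 0.740 = 4271/1825 ≈ 2.340 in (> 0, runoff occurs)
Q = (4271/1825)²/((4271/1825) + 270/73) = (18241441/3330625)/(11021/1825) = 18241441/20113325 in ≈ 0.907 in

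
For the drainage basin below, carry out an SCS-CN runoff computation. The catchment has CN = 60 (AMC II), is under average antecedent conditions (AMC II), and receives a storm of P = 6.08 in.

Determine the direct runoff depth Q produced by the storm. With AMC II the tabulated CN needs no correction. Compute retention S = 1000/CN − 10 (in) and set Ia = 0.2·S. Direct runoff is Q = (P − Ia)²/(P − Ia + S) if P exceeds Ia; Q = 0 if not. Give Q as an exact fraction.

Q = 15842/8025 in ≈ 1.974 in

AMC II — tabulated CN = 60 applies directly.
Max retention: S = 1000/60 − 10 = 20/3 in (≈ 6.667 in)
Ia = 0.2·(20/3) = 4/3 in ≈ 1.333 in
P − Ia = 6.080 − 1.333 = 356/75 ≈ 4.747 in (> 0, runoff occurs)
Q = (356/75)²/((356/75) + 20/3) = (126736/5625)/(856/75) = 15842/8025 in ≈ 1.974 in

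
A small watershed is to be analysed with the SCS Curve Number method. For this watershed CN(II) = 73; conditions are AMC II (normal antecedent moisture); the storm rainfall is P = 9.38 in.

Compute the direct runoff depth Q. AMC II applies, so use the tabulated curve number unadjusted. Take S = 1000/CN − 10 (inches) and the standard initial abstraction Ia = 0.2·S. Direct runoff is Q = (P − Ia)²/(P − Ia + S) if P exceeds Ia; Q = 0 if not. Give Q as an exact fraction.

Q = 994582369/164385050 in ≈ 6.050 in

Average conditions: CN = 73 (no AMC adjustment).
Max retention: S = 1000/73 − 10 = 270/73 in (≈ 3.699 in)
Ia = 0.2·(270/73) = 54/73 in ≈ 0.740 in
Since P=9.380 > Ia=0.740: effective rainfall P−Ia = 31537/3650 in
Q = (31537/3650)²/((31537/3650) + 270/73) = (994582369/13322500)/(45037/3650) = 994582369/164385050 in ≈ 6.050 in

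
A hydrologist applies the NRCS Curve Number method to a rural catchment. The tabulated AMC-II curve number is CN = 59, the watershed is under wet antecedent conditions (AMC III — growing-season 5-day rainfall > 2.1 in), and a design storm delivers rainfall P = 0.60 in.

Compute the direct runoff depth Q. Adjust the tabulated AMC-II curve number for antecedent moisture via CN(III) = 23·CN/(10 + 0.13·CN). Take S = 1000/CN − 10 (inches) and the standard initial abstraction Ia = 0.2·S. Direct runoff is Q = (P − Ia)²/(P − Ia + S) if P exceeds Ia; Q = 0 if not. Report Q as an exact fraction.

Adjust CN=59 to AMC III: 23·59/(10 + 0.13·59) → 1357 ÷ (1767/100) = 135700/1767 ≈ 76.797
Retention S: 1000/CN − 10 with CN=76.797 → S = 4100/1357 ≈ 3.021 in
Initial abstraction Ia = S/5 = (4100/1357)/5 = 820/1357 ≈ 0.604 in
P = 0.600 ≤ Ia = 0.604 in: entire storm abstracted, Q = 0.

Q = 0 in ≈ 0.000 in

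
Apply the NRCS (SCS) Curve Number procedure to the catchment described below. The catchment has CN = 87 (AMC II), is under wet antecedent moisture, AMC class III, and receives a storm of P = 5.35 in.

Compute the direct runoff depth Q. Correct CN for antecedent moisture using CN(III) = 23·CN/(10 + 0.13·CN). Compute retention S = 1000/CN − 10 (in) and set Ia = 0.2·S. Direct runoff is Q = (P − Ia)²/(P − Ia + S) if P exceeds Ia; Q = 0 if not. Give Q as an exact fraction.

Adjust CN=87 to AMC III: 23·87/(10 + 0.13·87) → 2001 ÷ (2131/100) = 200100/2131 ≈ 93.900
Retention S: 1000/CN − 10 with CN=93.900 → S = 1300/2001 ≈ 0.650 in
Ia = 0.2S: 0.2·0.650 = 0.130 in (exactly 260/2001)
P − Ia = 5.350 − 0.130 = 208907/40020 ≈ 5.220 in (> 0, runoff occurs)
Q = (208907/40020)²/((208907/40020) + 1300/2001) = (43642134649/1601600400)/(234907/40020) = 43642134649/9400978140 in ≈ 4.642 in

Q = 43642134649/9400978140 in ≈ 4.642 in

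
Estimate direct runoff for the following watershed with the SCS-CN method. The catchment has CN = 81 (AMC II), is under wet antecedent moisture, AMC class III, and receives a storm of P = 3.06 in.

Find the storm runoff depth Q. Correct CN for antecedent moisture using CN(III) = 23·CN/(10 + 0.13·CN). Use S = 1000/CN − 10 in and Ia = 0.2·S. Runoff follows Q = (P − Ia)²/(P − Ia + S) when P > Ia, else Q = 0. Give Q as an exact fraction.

Wet (AMC III): CN(III) = 23·81/(10 + 0.13·81) = 1863/(2053/100) = 186300/2053 ≈ 90.745
S = 1000/(186300/2053) − 10 = 1900/1863 in ≈ 1.020 in
Initial abstraction Ia = S/5 = (1900/1863)/5 = 380/1863 ≈ 0.204 in
P − Ia = 3.060 − 0.204 = 266039/93150 ≈ 2.856 in (> 0, runoff occurs)
Q = (266039/93150)²/((266039/93150) + 1900/1863) = (70776749521/8676922500)/(361039/93150) = 70776749521/33630782850 in ≈ 2.105 in

Q = 70776749521/33630782850 in ≈ 2.105 in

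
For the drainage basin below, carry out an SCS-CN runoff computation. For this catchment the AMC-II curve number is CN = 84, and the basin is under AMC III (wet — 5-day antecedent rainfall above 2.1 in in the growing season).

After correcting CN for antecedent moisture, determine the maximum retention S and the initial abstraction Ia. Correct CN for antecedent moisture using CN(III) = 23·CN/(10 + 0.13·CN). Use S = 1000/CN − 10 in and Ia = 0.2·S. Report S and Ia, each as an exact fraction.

S = 400/483 in ≈ 0.828 in; Ia = 80/483 in ≈ 0.166 in

Adjust CN=84 to AMC III: 23·84/(10 + 0.13·84) → 1932 ÷ (523/25) = 48300/523 ≈ 92.352
Retention S: 1000/CN − 10 with CN=92.352 → S = 400/483 ≈ 0.828 in
Ia = 0.2S: 0.2·0.828 = 0.166 in (exactly 80/483)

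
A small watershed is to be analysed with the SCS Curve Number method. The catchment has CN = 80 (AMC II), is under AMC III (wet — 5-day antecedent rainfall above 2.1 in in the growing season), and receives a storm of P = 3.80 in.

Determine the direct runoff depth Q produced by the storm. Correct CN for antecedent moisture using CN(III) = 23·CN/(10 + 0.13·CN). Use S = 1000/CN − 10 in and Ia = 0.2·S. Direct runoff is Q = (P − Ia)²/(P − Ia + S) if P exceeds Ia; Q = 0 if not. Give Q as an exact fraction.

Q = 169744/61755 in ≈ 2.749 in

Adjust CN=80 to AMC III: 23·80/(10 + 0.13·80) → 1840 ÷ (102/5) = 4600/51 ≈ 90.196
Retention S: 1000/CN − 10 with CN=90.196 → S = 25/23 ≈ 1.087 in
Ia = 0.2·(25/23) = 5/23 in ≈ 0.217 in
Excess rainfall: 3.800 − 0.217 = 3.583 in; P > Ia so Q > 0
Q: (412/115)² ÷ (537/115) = 169744/61755 in (≈ 2.749 in)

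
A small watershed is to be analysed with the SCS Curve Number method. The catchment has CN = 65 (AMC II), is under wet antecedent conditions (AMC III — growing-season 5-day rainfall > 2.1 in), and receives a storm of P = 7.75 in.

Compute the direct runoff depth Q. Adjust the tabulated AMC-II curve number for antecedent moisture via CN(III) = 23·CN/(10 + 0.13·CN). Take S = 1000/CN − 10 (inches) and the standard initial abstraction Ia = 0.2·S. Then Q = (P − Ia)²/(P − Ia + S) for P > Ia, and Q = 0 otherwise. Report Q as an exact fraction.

Q = 75846681/13764764 in ≈ 5.510 in

CN(III) from CN(II)=65: (23·65)/(10 + 0.13·65) = 29900/369 ≈ 81.030
Retention S: 1000/CN − 10 with CN=81.030 → S = 700/299 ≈ 2.341 in
Ia = 0.2·(700/299) = 140/299 in ≈ 0.468 in
Since P=7.750 > Ia=0.468: effective rainfall P−Ia = 8709/1196 in
Runoff Q = (P−Ia)²/(P−Ia+S) = (7.282)²/(7.282+2.341) = 75846681/13764764 ≈ 5.510 in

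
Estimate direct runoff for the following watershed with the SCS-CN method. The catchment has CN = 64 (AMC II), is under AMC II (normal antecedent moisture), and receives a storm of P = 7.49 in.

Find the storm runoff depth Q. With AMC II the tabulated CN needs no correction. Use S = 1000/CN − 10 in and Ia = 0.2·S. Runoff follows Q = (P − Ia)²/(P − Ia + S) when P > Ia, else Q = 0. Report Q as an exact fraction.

CN(II) = 64; AMC II needs no correction.
Retention S: 1000/CN − 10 with CN=64.000 → S = 45/8 ≈ 5.625 in
Ia = 0.2S: 0.2·5.625 = 1.125 in (exactly 9/8)
P − Ia = 7.490 − 1.125 = 1273/200 ≈ 6.365 in (> 0, runoff occurs)
Runoff Q = (P−Ia)²/(P−Ia+S) = (6.365)²/(6.365+5.625) = 1620529/479600 ≈ 3.379 in

Q = 1620529/479600 in ≈ 3.379 in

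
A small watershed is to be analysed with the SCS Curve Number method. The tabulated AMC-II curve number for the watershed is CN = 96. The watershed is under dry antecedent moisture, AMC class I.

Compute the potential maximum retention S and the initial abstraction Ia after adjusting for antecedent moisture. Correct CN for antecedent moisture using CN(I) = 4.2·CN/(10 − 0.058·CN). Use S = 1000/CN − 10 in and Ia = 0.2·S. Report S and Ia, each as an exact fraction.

S = 125/126 in ≈ 0.992 in; Ia = 25/126 in ≈ 0.198 in

Dry (AMC I): CN(I) = 4.2·96/(10 − 0.058·96) = (2016/5)/(554/125) = 25200/277 ≈ 90.975
Max retention: S = 1000/(25200/277) − 10 = 125/126 in (≈ 0.992 in)
Initial abstraction Ia = S/5 = (125/126)/5 = 25/126 ≈ 0.198 in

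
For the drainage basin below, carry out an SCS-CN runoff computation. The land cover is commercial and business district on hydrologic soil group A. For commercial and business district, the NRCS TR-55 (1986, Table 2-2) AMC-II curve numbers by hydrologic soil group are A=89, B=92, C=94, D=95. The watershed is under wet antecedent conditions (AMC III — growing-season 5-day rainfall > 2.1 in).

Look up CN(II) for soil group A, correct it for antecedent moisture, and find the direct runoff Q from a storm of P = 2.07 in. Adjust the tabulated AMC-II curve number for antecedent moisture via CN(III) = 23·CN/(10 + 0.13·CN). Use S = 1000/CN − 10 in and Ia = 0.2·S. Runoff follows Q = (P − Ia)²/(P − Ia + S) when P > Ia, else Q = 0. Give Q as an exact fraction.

Q = 161386189441/104750926300 in ≈ 1.541 in

NRCS table: commercial and business district, soil group A → CN(II) = 89
Wet (AMC III): CN(III) = 23·89/(10 + 0.13·89) = 2047/(2157/100) = 204700/2157 ≈ 94.900
S = 1000/(204700/2157) − 10 = 1100/2047 in ≈ 0.537 in
Initial abstraction Ia = S/5 = (1100/2047)/5 = 220/2047 ≈ 0.107 in
Excess rainfall: 2.070 − 0.107 = 1.963 in; P > Ia so Q > 0
Runoff Q = (P−Ia)²/(P−Ia+S) = (1.963)²/(1.963+0.537) = 161386189441/104750926300 ≈ 1.541 in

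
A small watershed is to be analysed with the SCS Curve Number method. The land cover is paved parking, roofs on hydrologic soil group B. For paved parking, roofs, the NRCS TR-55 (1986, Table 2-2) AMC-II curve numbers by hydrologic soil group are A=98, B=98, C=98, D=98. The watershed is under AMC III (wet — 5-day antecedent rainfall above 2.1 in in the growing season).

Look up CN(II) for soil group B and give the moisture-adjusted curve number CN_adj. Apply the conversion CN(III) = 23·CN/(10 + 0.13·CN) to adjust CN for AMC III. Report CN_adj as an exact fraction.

NRCS table: paved parking, roofs, soil group B → CN(II) = 98
Wet (AMC III): CN(III) = 23·98/(10 + 0.13·98) = 2254/(1137/50) = 112700/1137 ≈ 99.120

CN_adj = 112700/1137 ≈ 99.120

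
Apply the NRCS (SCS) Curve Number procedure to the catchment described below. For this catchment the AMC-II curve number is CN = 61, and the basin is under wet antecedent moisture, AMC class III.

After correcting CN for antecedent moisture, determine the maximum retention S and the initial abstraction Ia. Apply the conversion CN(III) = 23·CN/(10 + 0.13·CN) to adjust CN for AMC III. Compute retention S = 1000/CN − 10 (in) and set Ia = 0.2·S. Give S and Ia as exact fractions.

S = 3900/1403 in ≈ 2.780 in; Ia = 780/1403 in ≈ 0.556 in

Wet (AMC III): CN(III) = 23·61/(10 + 0.13·61) = 1403/(1793/100) = 140300/1793 ≈ 78.249
Max retention: S = 1000/(140300/1793) − 10 = 3900/1403 in (≈ 2.780 in)
Ia = 0.2·(3900/1403) = 780/1403 in ≈ 0.556 in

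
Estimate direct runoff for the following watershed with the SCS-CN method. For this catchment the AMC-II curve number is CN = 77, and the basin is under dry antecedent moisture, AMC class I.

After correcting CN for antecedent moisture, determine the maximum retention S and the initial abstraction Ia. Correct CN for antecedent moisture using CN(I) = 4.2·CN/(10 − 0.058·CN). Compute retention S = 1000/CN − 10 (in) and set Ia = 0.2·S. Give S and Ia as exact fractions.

S = 11500/1617 in ≈ 7.112 in; Ia = 2300/1617 in ≈ 1.422 in

Adjust CN=77 to AMC I: 4.2·77/(10 − 0.058·77) → (1617/5) ÷ (2767/500) = 161700/2767 ≈ 58.439
S = 1000/(161700/2767) − 10 = 11500/1617 in ≈ 7.112 in
Ia = 0.2S: 0.2·7.112 = 1.422 in (exactly 2300/1617)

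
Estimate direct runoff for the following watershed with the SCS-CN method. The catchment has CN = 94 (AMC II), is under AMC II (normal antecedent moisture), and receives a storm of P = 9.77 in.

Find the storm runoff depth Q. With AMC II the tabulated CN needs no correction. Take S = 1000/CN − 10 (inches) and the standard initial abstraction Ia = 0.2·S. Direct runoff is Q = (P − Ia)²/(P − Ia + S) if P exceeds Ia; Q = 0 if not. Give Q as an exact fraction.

Average conditions: CN = 94 (no AMC adjustment).
S = 1000/94 − 10 = 30/47 in ≈ 0.638 in
Ia = 0.2S: 0.2·0.638 = 0.128 in (exactly 6/47)
Excess rainfall: 9.770 − 0.128 = 9.642 in; P > Ia so Q > 0
Q: (45319/4700)² ÷ (48319/4700) = 2053811761/227099300 in (≈ 9.044 in)

Q = 2053811761/227099300 in ≈ 9.044 in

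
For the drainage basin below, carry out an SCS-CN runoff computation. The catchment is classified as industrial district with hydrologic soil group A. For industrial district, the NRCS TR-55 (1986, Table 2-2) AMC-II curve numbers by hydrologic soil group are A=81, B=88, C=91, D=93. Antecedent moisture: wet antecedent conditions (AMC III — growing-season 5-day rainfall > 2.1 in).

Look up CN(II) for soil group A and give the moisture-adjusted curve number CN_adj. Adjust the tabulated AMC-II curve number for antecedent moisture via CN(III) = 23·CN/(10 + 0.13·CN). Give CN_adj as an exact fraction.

CN_adj = 186300/2053 ≈ 90.745

NRCS table: industrial district, soil group A → CN(II) = 81
CN(III) from CN(II)=81: (23·81)/(10 + 0.13·81) = 186300/2053 ≈ 90.745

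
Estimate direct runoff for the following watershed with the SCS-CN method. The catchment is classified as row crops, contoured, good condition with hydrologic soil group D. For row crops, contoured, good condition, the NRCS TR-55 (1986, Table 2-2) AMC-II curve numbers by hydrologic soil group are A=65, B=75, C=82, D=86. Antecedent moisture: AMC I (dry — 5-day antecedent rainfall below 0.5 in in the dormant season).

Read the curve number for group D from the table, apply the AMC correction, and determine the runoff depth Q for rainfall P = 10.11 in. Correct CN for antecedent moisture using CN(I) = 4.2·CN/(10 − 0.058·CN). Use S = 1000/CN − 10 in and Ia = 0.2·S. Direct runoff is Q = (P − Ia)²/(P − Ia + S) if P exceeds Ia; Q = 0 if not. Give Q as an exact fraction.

NRCS table: row crops, contoured, good condition, soil group D → CN(II) = 86
Adjust CN=86 to AMC I: 4.2·86/(10 − 0.058·86) → (1806/5) ÷ (1253/250) = 12900/179 ≈ 72.067
S = 1000/(12900/179) − 10 = 500/129 in ≈ 3.876 in
Initial abstraction Ia = S/5 = (500/129)/5 = 100/129 ≈ 0.775 in
Since P=10.110 > Ia=0.775: effective rainfall P−Ia = 120419/12900 in
Q = (120419/12900)²/((120419/12900) + 500/129) = (14500735561/166410000)/(170419/12900) = 14500735561/2198405100 in ≈ 6.596 in

Q = 14500735561/2198405100 in ≈ 6.596 in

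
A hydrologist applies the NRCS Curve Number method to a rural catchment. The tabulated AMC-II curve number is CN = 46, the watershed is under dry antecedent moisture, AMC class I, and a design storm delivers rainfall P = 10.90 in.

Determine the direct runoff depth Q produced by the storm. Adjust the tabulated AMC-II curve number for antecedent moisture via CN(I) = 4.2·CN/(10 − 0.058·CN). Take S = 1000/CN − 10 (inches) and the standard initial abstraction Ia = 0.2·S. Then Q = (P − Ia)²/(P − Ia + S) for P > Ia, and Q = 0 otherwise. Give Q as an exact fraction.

Q = 73085401/86213890 in ≈ 0.848 in

Dry (AMC I): CN(I) = 4.2·46/(10 − 0.058·46) = (966/5)/(1833/250) = 16100/611 ≈ 26.350
Retention S: 1000/CN − 10 with CN=26.350 → S = 4500/161 ≈ 27.950 in
Ia = 0.2·(4500/161) = 900/161 in ≈ 5.590 in
Since P=10.900 > Ia=5.590: effective rainfall P−Ia = 8549/1610 in
Q = (8549/1610)²/((8549/1610) + 4500/161) = (73085401/2592100)/(53549/1610) = 73085401/86213890 in ≈ 0.848 in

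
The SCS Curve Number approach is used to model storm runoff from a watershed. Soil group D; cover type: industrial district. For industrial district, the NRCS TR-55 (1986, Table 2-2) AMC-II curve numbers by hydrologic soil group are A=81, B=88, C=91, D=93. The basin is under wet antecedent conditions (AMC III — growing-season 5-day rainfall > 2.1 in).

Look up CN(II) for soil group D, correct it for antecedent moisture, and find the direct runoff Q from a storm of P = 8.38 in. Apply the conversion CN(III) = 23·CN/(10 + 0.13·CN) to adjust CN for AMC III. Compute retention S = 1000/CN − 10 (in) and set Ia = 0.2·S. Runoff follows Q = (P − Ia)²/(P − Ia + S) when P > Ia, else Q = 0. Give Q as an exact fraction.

NRCS table: industrial district, soil group D → CN(II) = 93
Adjust CN=93 to AMC III: 23·93/(10 + 0.13·93) → 2139 ÷ (2209/100) = 213900/2209 ≈ 96.831
S = 1000/(213900/2209) − 10 = 700/2139 in ≈ 0.327 in
Ia = 0.2S: 0.2·0.327 = 0.065 in (exactly 140/2139)
P − Ia = 8.380 − 0.065 = 889241/106950 ≈ 8.315 in (> 0, runoff occurs)
Runoff Q = (P−Ia)²/(P−Ia+S) = (8.315)²/(8.315+0.327) = 790749556081/98847574950 ≈ 8.000 in

Q = 790749556081/98847574950 in ≈ 8.000 in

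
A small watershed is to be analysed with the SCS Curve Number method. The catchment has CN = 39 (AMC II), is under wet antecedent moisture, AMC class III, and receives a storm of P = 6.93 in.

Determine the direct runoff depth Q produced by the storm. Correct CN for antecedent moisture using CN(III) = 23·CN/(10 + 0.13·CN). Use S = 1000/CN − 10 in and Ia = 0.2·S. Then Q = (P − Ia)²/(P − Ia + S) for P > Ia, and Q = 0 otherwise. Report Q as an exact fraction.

Adjust CN=39 to AMC III: 23·39/(10 + 0.13·39) → 897 ÷ (1507/100) = 89700/1507 ≈ 59.522
Max retention: S = 1000/(89700/1507) − 10 = 6100/897 in (≈ 6.800 in)
Initial abstraction Ia = S/5 = (6100/897)/5 = 1220/897 ≈ 1.360 in
Excess rainfall: 6.930 − 1.360 = 5.570 in; P > Ia so Q > 0
Q = (499621/89700)²/((499621/89700) + 6100/897) = (249621143641/8046090000)/(1109621/89700) = 249621143641/99533003700 in ≈ 2.508 in

Q = 249621143641/99533003700 in ≈ 2.508 in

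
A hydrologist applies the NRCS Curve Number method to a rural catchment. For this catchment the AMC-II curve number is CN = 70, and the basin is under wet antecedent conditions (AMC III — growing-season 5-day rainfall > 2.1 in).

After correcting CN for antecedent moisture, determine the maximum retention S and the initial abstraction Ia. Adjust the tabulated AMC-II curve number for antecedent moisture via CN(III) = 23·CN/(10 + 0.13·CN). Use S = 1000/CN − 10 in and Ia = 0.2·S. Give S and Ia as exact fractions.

S = 300/161 in ≈ 1.863 in; Ia = 60/161 in ≈ 0.373 in

Wet (AMC III): CN(III) = 23·70/(10 + 0.13·70) = 1610/(191/10) = 16100/191 ≈ 84.293
S = 1000/(16100/191) − 10 = 300/161 in ≈ 1.863 in
Ia = 0.2·(300/161) = 60/161 in ≈ 0.373 in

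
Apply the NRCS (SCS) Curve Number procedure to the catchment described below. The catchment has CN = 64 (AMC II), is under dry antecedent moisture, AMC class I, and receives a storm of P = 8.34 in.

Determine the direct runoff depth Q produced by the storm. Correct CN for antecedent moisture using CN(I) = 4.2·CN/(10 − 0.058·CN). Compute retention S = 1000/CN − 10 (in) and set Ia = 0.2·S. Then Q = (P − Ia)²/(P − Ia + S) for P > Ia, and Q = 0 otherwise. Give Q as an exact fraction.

Q = 1745041/1037400 in ≈ 1.682 in

Adjust CN=64 to AMC I: 4.2·64/(10 − 0.058·64) → (1344/5) ÷ (786/125) = 5600/131 ≈ 42.748
Max retention: S = 1000/(5600/131) − 10 = 375/28 in (≈ 13.393 in)
Ia = 0.2S: 0.2·13.393 = 2.679 in (exactly 75/28)
Excess rainfall: 8.340 − 2.679 = 5.661 in; P > Ia so Q > 0
Q = (3963/700)²/((3963/700) + 375/28) = (15705369/490000)/(6669/350) = 1745041/1037400 in ≈ 1.682 in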